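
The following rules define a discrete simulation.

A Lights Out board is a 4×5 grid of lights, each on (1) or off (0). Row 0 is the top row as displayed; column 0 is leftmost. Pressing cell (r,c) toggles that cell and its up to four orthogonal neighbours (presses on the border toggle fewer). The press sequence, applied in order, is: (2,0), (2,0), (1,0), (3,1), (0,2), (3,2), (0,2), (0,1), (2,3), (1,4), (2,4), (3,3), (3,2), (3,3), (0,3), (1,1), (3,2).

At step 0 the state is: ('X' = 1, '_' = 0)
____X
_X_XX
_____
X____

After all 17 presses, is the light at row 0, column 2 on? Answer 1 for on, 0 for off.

t=0: ____X
_X_XX
_____
X____
t=1: ____X
XX_XX
XX___
_____
t=2: ____X
_X_XX
_____
X____
t=3: X___X
X__XX
X____
X____
t=4: X___X
X__XX
XX___
_XX__
t=5: XXXXX
X_XXX
XX___
_XX__
t=6: XXXXX
X_XXX
XXX__
___X_
t=7: X___X
X__XX
XXX__
___X_
t=8: _XX_X
XX_XX
XXX__
___X_
t=9: _XX_X
XX__X
XX_XX
_____
t=10: _XX__
XX_X_
XX_X_
_____
t=11: _XX__
XX_XX
XX__X
____X
t=12: _XX__
XX_XX
XX_XX
__XX_
t=13: _XX__
XX_XX
XXXXX
_X___
t=14: _XX__
XX_XX
XXX_X
_XXXX
t=15: _X_XX
XX__X
XXX_X
_XXXX
t=16: ___XX
__X_X
X_X_X
_XXXX
t=17: ___XX
__X_X
X___X
____X

0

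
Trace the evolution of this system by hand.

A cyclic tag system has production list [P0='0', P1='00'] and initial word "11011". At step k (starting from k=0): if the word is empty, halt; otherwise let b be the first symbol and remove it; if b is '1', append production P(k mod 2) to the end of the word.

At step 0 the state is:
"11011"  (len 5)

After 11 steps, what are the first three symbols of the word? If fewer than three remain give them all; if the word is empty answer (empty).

(empty)

step 0: "11011"  (len 5)
step 1: "10110"  (len 5)
step 2: "011000"  (len 6)
step 3: "11000"  (len 5)
step 4: "100000"  (len 6)
step 5: "000000"  (len 6)
step 6: "00000"  (len 5)
step 7: "0000"  (len 4)
step 8: "000"  (len 3)
step 9: "00"  (len 2)
step 10: "0"  (len 1)
step 11: (halted — word empty)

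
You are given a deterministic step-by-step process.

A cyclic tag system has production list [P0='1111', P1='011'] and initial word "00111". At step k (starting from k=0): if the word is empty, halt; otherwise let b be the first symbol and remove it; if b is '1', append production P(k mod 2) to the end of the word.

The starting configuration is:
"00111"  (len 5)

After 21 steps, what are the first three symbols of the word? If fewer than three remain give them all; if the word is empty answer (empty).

[0] "00111"  (len 5)
[1] "0111"  (len 4)
[2] "111"  (len 3)
[3] "111111"  (len 6)
[4] "11111011"  (len 8)
[5] "11110111111"  (len 11)
[6] "1110111111011"  (len 13)
[7] "1101111110111111"  (len 16)
[8] "101111110111111011"  (len 18)
[9] "011111101111110111111"  (len 21)
[10] "11111101111110111111"  (len 20)
[11] "11111011111101111111111"  (len 23)
[12] "1111011111101111111111011"  (len 25)
[13] "1110111111011111111110111111"  (len 28)
[14] "110111111011111111110111111011"  (len 30)
[15] "101111110111111111101111110111111"  (len 33)
[16] "01111110111111111101111110111111011"  (len 35)
[17] "1111110111111111101111110111111011"  (len 34)
[18] "111110111111111101111110111111011011"  (len 36)
[19] "111101111111111011111101111110110111111"  (len 39)
[20] "11101111111111011111101111110110111111011"  (len 41)
[21] "11011111111110111111011111101101111110111111"  (len 44)

110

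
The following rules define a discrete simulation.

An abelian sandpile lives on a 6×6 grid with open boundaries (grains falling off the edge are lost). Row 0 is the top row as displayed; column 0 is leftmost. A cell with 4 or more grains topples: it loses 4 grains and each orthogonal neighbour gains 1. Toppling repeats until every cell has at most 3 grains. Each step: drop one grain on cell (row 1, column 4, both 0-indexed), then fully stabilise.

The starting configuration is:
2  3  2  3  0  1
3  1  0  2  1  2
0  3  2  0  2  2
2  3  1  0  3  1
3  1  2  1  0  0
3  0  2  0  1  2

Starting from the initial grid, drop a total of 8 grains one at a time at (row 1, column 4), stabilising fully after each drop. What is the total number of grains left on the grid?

[0] 2  3  2  3  0  1
3  1  0  2  1  2
0  3  2  0  2  2
2  3  1  0  3  1
3  1  2  1  0  0
3  0  2  0  1  2
[1] 2  3  2  3  0  1
3  1  0  2  2  2
0  3  2  0  2  2
2  3  1  0  3  1
3  1  2  1  0  0
3  0  2  0  1  2
[2] 2  3  2  3  0  1
3  1  0  2  3  2
0  3  2  0  2  2
2  3  1  0  3  1
3  1  2  1  0  0
3  0  2  0  1  2
[3] 2  3  2  3  1  1
3  1  0  3  0  3
0  3  2  0  3  2
2  3  1  0  3  1
3  1  2  1  0  0
3  0  2  0  1  2
[4] 2  3  2  3  1  1
3  1  0  3  1  3
0  3  2  0  3  2
2  3  1  0  3  1
3  1  2  1  0  0
3  0  2  0  1  2
[5] 2  3  2  3  1  1
3  1  0  3  2  3
0  3  2  0  3  2
2  3  1  0  3  1
3  1  2  1  0  0
3  0  2  0  1  2
[6] 2  3  2  3  1  1
3  1  0  3  3  3
0  3  2  0  3  2
2  3  1  0  3  1
3  1  2  1  0  0
3  0  2  0  1  2
[7] 2  3  3  0  3  2
3  1  1  1  3  1
0  3  2  2  2  0
2  3  1  1  0  3
3  1  2  1  1  0
3  0  2  0  1  2
[8] 2  3  3  1  0  3
3  1  1  2  1  2
0  3  2  2  3  0
2  3  1  1  0  3
3  1  2  1  1  0
3  0  2  0  1  2

58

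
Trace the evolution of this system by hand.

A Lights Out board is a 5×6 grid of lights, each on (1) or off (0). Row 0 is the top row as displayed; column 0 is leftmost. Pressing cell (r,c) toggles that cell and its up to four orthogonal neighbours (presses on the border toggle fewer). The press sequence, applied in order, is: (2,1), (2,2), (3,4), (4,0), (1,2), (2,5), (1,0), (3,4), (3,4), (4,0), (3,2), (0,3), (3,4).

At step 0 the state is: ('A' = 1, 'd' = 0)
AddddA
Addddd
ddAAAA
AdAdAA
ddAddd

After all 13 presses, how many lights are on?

k=0  AddddA
Addddd
ddAAAA
AdAdAA
ddAddd
k=1  AddddA
AAdddd
AAdAAA
AAAdAA
ddAddd
k=2  AddddA
AAAddd
AdAdAA
AAddAA
ddAddd
k=3  AddddA
AAAddd
AdAddA
AAdAdd
ddAdAd
k=4  AddddA
AAAddd
AdAddA
dAdAdd
AAAdAd
k=5  AdAddA
AddAdd
AddddA
dAdAdd
AAAdAd
k=6  AdAddA
AddAdA
AdddAd
dAdAdA
AAAdAd
k=7  ddAddA
dAdAdA
ddddAd
dAdAdA
AAAdAd
k=8  ddAddA
dAdAdA
dddddd
dAddAd
AAAddd
k=9  ddAddA
dAdAdA
ddddAd
dAdAdA
AAAdAd
k=10  ddAddA
dAdAdA
ddddAd
AAdAdA
ddAdAd
k=11  ddAddA
dAdAdA
ddAdAd
AdAddA
ddddAd
k=12  dddAAA
dAdddA
ddAdAd
AdAddA
ddddAd
k=13  dddAAA
dAdddA
ddAddd
AdAAAd
dddddd

10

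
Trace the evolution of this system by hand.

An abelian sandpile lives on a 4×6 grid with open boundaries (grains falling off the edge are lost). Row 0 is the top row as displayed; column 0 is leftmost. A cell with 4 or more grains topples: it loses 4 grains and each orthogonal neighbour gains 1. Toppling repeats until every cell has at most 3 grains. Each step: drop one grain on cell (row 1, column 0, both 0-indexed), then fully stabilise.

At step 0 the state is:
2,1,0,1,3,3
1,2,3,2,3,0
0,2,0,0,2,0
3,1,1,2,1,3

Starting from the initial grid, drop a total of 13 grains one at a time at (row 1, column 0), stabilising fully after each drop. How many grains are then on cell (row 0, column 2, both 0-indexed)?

[0] 2,1,0,1,3,3
1,2,3,2,3,0
0,2,0,0,2,0
3,1,1,2,1,3
[1] 2,1,0,1,3,3
2,2,3,2,3,0
0,2,0,0,2,0
3,1,1,2,1,3
[2] 2,1,0,1,3,3
3,2,3,2,3,0
0,2,0,0,2,0
3,1,1,2,1,3
[3] 3,1,0,1,3,3
0,3,3,2,3,0
1,2,0,0,2,0
3,1,1,2,1,3
[4] 3,1,0,1,3,3
1,3,3,2,3,0
1,2,0,0,2,0
3,1,1,2,1,3
[5] 3,1,0,1,3,3
2,3,3,2,3,0
1,2,0,0,2,0
3,1,1,2,1,3
[6] 3,1,0,1,3,3
3,3,3,2,3,0
1,2,0,0,2,0
3,1,1,2,1,3
[7] 0,3,1,1,3,3
2,1,0,3,3,0
2,3,1,0,2,0
3,1,1,2,1,3
[8] 0,3,1,1,3,3
3,1,0,3,3,0
2,3,1,0,2,0
3,1,1,2,1,3
[9] 1,3,1,1,3,3
0,2,0,3,3,0
3,3,1,0,2,0
3,1,1,2,1,3
[10] 1,3,1,1,3,3
1,2,0,3,3,0
3,3,1,0,2,0
3,1,1,2,1,3
[11] 1,3,1,1,3,3
2,2,0,3,3,0
3,3,1,0,2,0
3,1,1,2,1,3
[12] 1,3,1,1,3,3
3,2,0,3,3,0
3,3,1,0,2,0
3,1,1,2,1,3
[13] 3,0,2,1,3,3
2,1,1,3,3,0
2,1,2,0,2,0
0,3,1,2,1,3

2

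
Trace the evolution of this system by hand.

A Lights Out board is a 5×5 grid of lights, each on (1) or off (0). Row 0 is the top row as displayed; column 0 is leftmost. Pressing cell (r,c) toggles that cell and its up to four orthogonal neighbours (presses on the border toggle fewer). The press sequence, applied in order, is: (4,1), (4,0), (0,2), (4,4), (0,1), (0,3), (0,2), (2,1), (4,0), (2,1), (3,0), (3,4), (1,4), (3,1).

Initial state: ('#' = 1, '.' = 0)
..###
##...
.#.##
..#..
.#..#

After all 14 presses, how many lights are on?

15

step 0: ..###
##...
.#.##
..#..
.#..#
step 1: ..###
##...
.#.##
.##..
#.#.#
step 2: ..###
##...
.#.##
###..
.##.#
step 3: .#..#
###..
.#.##
###..
.##.#
step 4: .#..#
###..
.#.##
###.#
.###.
step 5: #.#.#
#.#..
.#.##
###.#
.###.
step 6: #..#.
#.##.
.#.##
###.#
.###.
step 7: ###..
#..#.
.#.##
###.#
.###.
step 8: ###..
##.#.
#.###
#.#.#
.###.
step 9: ###..
##.#.
#.###
..#.#
#.##.
step 10: ###..
#..#.
.#.##
.##.#
#.##.
step 11: ###..
#..#.
##.##
#.#.#
..##.
step 12: ###..
#..#.
##.#.
#.##.
..###
step 13: ###.#
#...#
##.##
#.##.
..###
step 14: ###.#
#...#
#..##
.#.#.
.####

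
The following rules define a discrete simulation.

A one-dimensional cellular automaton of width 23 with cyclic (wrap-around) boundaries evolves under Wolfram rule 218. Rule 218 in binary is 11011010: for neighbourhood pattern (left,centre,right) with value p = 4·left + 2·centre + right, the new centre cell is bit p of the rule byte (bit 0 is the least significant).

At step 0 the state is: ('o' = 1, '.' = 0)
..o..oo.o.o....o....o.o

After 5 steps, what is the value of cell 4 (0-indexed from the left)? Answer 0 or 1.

0) ..o..oo.o.o....o....o.o
1) oo.oooo....o..o.o..o...
2) oo.ooooo..o.oo...oo.o.o
3) oo.ooooooo..ooo.ooo...o
4) oo.oooooooooooo.oooo.oo
5) oo.oooooooooooo.oooo.oo

1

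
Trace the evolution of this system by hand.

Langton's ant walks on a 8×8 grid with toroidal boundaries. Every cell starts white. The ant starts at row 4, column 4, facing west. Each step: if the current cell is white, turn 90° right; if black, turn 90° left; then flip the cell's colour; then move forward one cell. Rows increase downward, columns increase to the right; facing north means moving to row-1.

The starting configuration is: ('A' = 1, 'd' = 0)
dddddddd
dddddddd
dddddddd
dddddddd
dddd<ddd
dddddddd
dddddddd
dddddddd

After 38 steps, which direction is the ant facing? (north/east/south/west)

west

0) dddddddd
dddddddd
dddddddd
dddddddd
dddd<ddd
dddddddd
dddddddd
dddddddd
1) dddddddd
dddddddd
dddddddd
dddd^ddd
ddddAddd
dddddddd
dddddddd
dddddddd
2) dddddddd
dddddddd
dddddddd
ddddA>dd
ddddAddd
dddddddd
dddddddd
dddddddd
3) dddddddd
dddddddd
dddddddd
ddddAAdd
ddddAvdd
dddddddd
dddddddd
dddddddd
4) dddddddd
dddddddd
dddddddd
ddddAAdd
dddd<Add
dddddddd
dddddddd
dddddddd
5) dddddddd
dddddddd
dddddddd
ddddAAdd
dddddAdd
ddddvddd
dddddddd
dddddddd
6) dddddddd
dddddddd
dddddddd
ddddAAdd
dddddAdd
ddd<Addd
dddddddd
dddddddd
7) dddddddd
dddddddd
dddddddd
ddddAAdd
ddd^dAdd
dddAAddd
dddddddd
dddddddd
8) dddddddd
dddddddd
dddddddd
ddddAAdd
dddA>Add
dddAAddd
dddddddd
dddddddd
9) dddddddd
dddddddd
dddddddd
ddddAAdd
dddAAAdd
dddAvddd
dddddddd
dddddddd
10) dddddddd
dddddddd
dddddddd
ddddAAdd
dddAAAdd
dddAd>dd
dddddddd
dddddddd
11) dddddddd
dddddddd
dddddddd
ddddAAdd
dddAAAdd
dddAdAdd
dddddvdd
dddddddd
12) dddddddd
dddddddd
dddddddd
ddddAAdd
dddAAAdd
dddAdAdd
dddd<Add
dddddddd
13) dddddddd
dddddddd
dddddddd
ddddAAdd
dddAAAdd
dddA^Add
ddddAAdd
dddddddd
14) dddddddd
dddddddd
dddddddd
ddddAAdd
dddAAAdd
dddAA>dd
ddddAAdd
dddddddd
15) dddddddd
dddddddd
dddddddd
ddddAAdd
dddAA^dd
dddAAddd
ddddAAdd
dddddddd
16) dddddddd
dddddddd
dddddddd
ddddAAdd
dddA<ddd
dddAAddd
ddddAAdd
dddddddd
17) dddddddd
dddddddd
dddddddd
ddddAAdd
dddAdddd
dddAvddd
ddddAAdd
dddddddd
18) dddddddd
dddddddd
dddddddd
ddddAAdd
dddAdddd
dddAd>dd
ddddAAdd
dddddddd
19) dddddddd
dddddddd
dddddddd
ddddAAdd
dddAdddd
dddAdAdd
ddddAvdd
dddddddd
20) dddddddd
dddddddd
dddddddd
ddddAAdd
dddAdddd
dddAdAdd
ddddAd>d
dddddddd
21) dddddddd
dddddddd
dddddddd
ddddAAdd
dddAdddd
dddAdAdd
ddddAdAd
ddddddvd
22) dddddddd
dddddddd
dddddddd
ddddAAdd
dddAdddd
dddAdAdd
ddddAdAd
ddddd<Ad
23) dddddddd
dddddddd
dddddddd
ddddAAdd
dddAdddd
dddAdAdd
ddddA^Ad
dddddAAd
24) dddddddd
dddddddd
dddddddd
ddddAAdd
dddAdddd
dddAdAdd
ddddAA>d
dddddAAd
25) dddddddd
dddddddd
dddddddd
ddddAAdd
dddAdddd
dddAdA^d
ddddAAdd
dddddAAd
26) dddddddd
dddddddd
dddddddd
ddddAAdd
dddAdddd
dddAdAA>
ddddAAdd
dddddAAd
27) dddddddd
dddddddd
dddddddd
ddddAAdd
dddAdddd
dddAdAAA
ddddAAdv
dddddAAd
28) dddddddd
dddddddd
dddddddd
ddddAAdd
dddAdddd
dddAdAAA
ddddAA<A
dddddAAd
29) dddddddd
dddddddd
dddddddd
ddddAAdd
dddAdddd
dddAdA^A
ddddAAAA
dddddAAd
30) dddddddd
dddddddd
dddddddd
ddddAAdd
dddAdddd
dddAd<dA
ddddAAAA
dddddAAd
31) dddddddd
dddddddd
dddddddd
ddddAAdd
dddAdddd
dddAdddA
ddddAvAA
dddddAAd
32) dddddddd
dddddddd
dddddddd
ddddAAdd
dddAdddd
dddAdddA
ddddAd>A
dddddAAd
33) dddddddd
dddddddd
dddddddd
ddddAAdd
dddAdddd
dddAdd^A
ddddAddA
dddddAAd
34) dddddddd
dddddddd
dddddddd
ddddAAdd
dddAdddd
dddAddA>
ddddAddA
dddddAAd
35) dddddddd
dddddddd
dddddddd
ddddAAdd
dddAddd^
dddAddAd
ddddAddA
dddddAAd
36) dddddddd
dddddddd
dddddddd
ddddAAdd
>ddAdddA
dddAddAd
ddddAddA
dddddAAd
37) dddddddd
dddddddd
dddddddd
ddddAAdd
AddAdddA
vddAddAd
ddddAddA
dddddAAd
38) dddddddd
dddddddd
dddddddd
ddddAAdd
AddAdddA
AddAddA<
ddddAddA
dddddAAd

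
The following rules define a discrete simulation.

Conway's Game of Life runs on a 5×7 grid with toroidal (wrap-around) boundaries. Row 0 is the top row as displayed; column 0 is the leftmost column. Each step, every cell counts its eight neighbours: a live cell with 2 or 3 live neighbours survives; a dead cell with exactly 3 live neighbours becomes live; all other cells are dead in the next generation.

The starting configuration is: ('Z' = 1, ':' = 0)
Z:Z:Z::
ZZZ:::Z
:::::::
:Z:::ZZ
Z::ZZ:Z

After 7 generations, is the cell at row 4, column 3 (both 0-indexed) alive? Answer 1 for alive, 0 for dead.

k=0  Z:Z:Z::
ZZZ:::Z
:::::::
:Z:::ZZ
Z::ZZ:Z
k=1  ::Z:Z::
Z:ZZ::Z
::Z::Z:
::::ZZZ
::ZZZ::
k=2  ::::ZZ:
::Z:ZZZ
ZZZ::::
::Z:::Z
::Z::::
k=3  ::::Z:Z
Z:Z:Z:Z
Z:Z::::
Z:ZZ:::
:::Z:Z:
k=4  Z:::Z:Z
Z:::::Z
Z:Z::::
::ZZZ:Z
::ZZ:ZZ
k=5  :Z:ZZ::
:::::Z:
Z:Z::Z:
Z:::Z:Z
:ZZ::::
k=6  :Z:ZZ::
:ZZZ:ZZ
ZZ::ZZ:
Z:ZZ:ZZ
:ZZ:ZZ:
k=7  ::::::Z
::::::Z
:::::::
:::::::
:::::::

0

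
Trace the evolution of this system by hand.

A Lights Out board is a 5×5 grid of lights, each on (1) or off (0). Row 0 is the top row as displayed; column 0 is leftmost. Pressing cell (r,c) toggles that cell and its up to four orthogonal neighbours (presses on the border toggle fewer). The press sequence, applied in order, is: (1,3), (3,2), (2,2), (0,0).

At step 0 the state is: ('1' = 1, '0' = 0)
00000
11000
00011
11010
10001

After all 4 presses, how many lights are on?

13

gen 0: 00000
11000
00011
11010
10001
gen 1: 00010
11111
00001
11010
10001
gen 2: 00010
11111
00101
10100
10101
gen 3: 00010
11011
01011
10000
10101
gen 4: 11010
01011
01011
10000
10101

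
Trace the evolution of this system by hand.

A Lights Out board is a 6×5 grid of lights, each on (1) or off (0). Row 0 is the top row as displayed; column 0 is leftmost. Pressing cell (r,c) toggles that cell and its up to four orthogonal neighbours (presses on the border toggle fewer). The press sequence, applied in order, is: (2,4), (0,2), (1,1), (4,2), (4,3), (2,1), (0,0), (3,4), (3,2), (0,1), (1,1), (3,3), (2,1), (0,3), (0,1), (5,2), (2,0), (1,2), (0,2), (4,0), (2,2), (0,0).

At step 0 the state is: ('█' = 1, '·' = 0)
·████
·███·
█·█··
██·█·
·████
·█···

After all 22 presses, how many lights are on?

gen 0: ·████
·███·
█·█··
██·█·
·████
·█···
gen 1: ·████
·████
█·███
██·██
·████
·█···
gen 2: ····█
·█·██
█·███
██·██
·████
·█···
gen 3: ·█··█
█·███
█████
██·██
·████
·█···
gen 4: ·█··█
█·███
█████
█████
····█
·██··
gen 5: ·█··█
█·███
█████
███·█
··██·
·███·
gen 6: ·█··█
█████
···██
█·█·█
··██·
·███·
gen 7: █···█
·████
···██
█·█·█
··██·
·███·
gen 8: █···█
·████
···█·
█·██·
··███
·███·
gen 9: █···█
·████
··██·
██···
···██
·███·
gen 10: ·██·█
··███
··██·
██···
···██
·███·
gen 11: ··█·█
██·██
·███·
██···
···██
·███·
gen 12: ··█·█
██·██
·██··
█████
····█
·███·
gen 13: ··█·█
█··██
█····
█·███
····█
·███·
gen 14: ···█·
█···█
█····
█·███
····█
·███·
gen 15: ████·
██··█
█····
█·███
····█
·███·
gen 16: ████·
██··█
█····
█·███
··█·█
·····
gen 17: ████·
·█··█
·█···
··███
··█·█
·····
gen 18: ██·█·
··███
·██··
··███
··█·█
·····
gen 19: █·█··
···██
·██··
··███
··█·█
·····
gen 20: █·█··
···██
·██··
█·███
███·█
█····
gen 21: █·█··
··███
···█·
█··██
███·█
█····
gen 22: ·██··
█·███
···█·
█··██
███·█
█····

15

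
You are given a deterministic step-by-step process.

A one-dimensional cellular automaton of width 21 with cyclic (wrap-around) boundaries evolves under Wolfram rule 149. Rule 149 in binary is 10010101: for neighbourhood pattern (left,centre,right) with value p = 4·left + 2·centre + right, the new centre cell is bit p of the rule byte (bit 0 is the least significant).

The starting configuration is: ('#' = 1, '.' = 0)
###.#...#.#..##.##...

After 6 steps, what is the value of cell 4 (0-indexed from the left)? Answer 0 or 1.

1

[0] ###.#...#.#..##.##...
[1] .#..###.#.##......##.
[2] .##..#..#...#####...#
[3] ...#.##.###..###.##.#
[4] ##.#.....#.#..#.....#
[5] #..#####.#.##.#####..
[6] ##..###..#.....###.#.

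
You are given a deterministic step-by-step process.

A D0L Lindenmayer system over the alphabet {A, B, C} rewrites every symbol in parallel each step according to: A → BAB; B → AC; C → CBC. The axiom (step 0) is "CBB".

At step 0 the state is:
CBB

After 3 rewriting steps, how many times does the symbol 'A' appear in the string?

[0] CBB
[1] CBCACAC
[2] CBCACCBCBABCBCBABCBC
[3] CBCACCBCBABCBCCBCACCBCACBABACCBCACCBCACBABACCBCACCBC

11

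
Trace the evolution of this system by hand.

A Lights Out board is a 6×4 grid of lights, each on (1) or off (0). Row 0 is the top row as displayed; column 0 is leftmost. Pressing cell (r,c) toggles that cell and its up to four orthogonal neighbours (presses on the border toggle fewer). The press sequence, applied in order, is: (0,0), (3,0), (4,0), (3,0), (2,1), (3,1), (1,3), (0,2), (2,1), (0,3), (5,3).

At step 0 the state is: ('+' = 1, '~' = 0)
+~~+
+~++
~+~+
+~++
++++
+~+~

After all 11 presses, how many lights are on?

8

step 0: +~~+
+~++
~+~+
+~++
++++
+~+~
step 1: ~+~+
~~++
~+~+
+~++
++++
+~+~
step 2: ~+~+
~~++
++~+
~+++
~+++
+~+~
step 3: ~+~+
~~++
++~+
++++
+~++
~~+~
step 4: ~+~+
~~++
~+~+
~~++
~~++
~~+~
step 5: ~+~+
~+++
+~++
~+++
~~++
~~+~
step 6: ~+~+
~+++
++++
+~~+
~+++
~~+~
step 7: ~+~~
~+~~
+++~
+~~+
~+++
~~+~
step 8: ~~++
~++~
+++~
+~~+
~+++
~~+~
step 9: ~~++
~~+~
~~~~
++~+
~+++
~~+~
step 10: ~~~~
~~++
~~~~
++~+
~+++
~~+~
step 11: ~~~~
~~++
~~~~
++~+
~++~
~~~+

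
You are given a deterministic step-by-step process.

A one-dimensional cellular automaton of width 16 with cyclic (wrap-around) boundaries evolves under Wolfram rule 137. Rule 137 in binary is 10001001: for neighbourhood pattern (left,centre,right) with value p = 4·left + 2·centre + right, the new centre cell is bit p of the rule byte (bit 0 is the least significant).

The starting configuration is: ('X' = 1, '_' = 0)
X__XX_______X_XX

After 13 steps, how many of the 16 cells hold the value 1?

step 0: X__XX_______X_XX
step 1: ___X__XXXXX___XX
step 2: _X____XXXX__X_X_
step 3: ___XX_XXX_______
step 4: XX_X__XX__XXXXXX
step 5: X_____X___XXXXXX
step 6: __XXX___X_XXXXXX
step 7: __XX__X___XXXXX_
step 8: X_X_____X_XXXX__
step 9: ____XXX___XXX___
step 10: XXX_XX__X_XX__XX
step 11: XX__X_____X___XX
step 12: X_____XXX___X_XX
step 13: __XXX_XX__X___XX

8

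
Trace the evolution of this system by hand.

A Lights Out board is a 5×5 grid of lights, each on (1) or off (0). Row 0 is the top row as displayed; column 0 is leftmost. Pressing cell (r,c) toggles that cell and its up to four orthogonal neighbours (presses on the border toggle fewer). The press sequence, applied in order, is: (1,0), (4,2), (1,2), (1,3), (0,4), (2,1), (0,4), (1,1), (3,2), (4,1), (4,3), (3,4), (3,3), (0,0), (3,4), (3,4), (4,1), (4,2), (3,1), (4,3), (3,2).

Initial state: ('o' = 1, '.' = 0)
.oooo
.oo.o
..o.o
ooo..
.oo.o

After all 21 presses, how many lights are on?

step 0: .oooo
.oo.o
..o.o
ooo..
.oo.o
step 1: ooooo
o.o.o
o.o.o
ooo..
.oo.o
step 2: ooooo
o.o.o
o.o.o
oo...
...oo
step 3: oo.oo
oo.oo
o...o
oo...
...oo
step 4: oo..o
ooo..
o..oo
oo...
...oo
step 5: oo.o.
ooo.o
o..oo
oo...
...oo
step 6: oo.o.
o.o.o
.oooo
o....
...oo
step 7: oo..o
o.o..
.oooo
o....
...oo
step 8: o...o
.o...
..ooo
o....
...oo
step 9: o...o
.o...
...oo
oooo.
..ooo
step 10: o...o
.o...
...oo
o.oo.
oo.oo
step 11: o...o
.o...
...oo
o.o..
ooo..
step 12: o...o
.o...
...o.
o.ooo
ooo.o
step 13: o...o
.o...
.....
o....
ooooo
step 14: .o..o
oo...
.....
o....
ooooo
step 15: .o..o
oo...
....o
o..oo
oooo.
step 16: .o..o
oo...
.....
o....
ooooo
step 17: .o..o
oo...
.....
oo...
...oo
step 18: .o..o
oo...
.....
ooo..
.oo.o
step 19: .o..o
oo...
.o...
.....
..o.o
step 20: .o..o
oo...
.o...
...o.
...o.
step 21: .o..o
oo...
.oo..
.oo..
..oo.

10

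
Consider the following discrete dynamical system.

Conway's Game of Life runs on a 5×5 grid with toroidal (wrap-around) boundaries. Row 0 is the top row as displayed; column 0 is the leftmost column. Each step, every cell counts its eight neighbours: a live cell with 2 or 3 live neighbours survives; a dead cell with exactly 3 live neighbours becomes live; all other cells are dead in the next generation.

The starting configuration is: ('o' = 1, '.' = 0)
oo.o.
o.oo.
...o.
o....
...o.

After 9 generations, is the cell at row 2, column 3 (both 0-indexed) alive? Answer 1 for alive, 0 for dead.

[0] oo.o.
o.oo.
...o.
o....
...o.
[1] oo.o.
o..o.
.ooo.
....o
ooo..
[2] ...o.
o..o.
oooo.
....o
..oo.
[3] ...o.
o..o.
oooo.
o...o
..ooo
[4] .....
o..o.
..oo.
.....
o.o..
[5] .o..o
..ooo
..ooo
.ooo.
.....
[6] o.o.o
.o...
o....
.o..o
oo.o.
[7] ..ooo
.o..o
oo...
.oo.o
...o.
[8] o.o.o
.o..o
...oo
.oooo
oo...
[9] ..ooo
.oo..
.o...
.o...
.....

0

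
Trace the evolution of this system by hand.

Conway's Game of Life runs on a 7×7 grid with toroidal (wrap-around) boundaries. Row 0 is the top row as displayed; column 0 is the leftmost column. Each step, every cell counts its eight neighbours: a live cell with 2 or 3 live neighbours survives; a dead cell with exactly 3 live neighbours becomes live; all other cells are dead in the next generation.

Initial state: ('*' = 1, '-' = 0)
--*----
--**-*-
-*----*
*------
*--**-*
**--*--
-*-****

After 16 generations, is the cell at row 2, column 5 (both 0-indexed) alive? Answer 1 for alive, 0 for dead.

1

t=0: --*----
--**-*-
-*----*
*------
*--**-*
**--*--
-*-****
t=1: -*----*
-***---
***---*
-*---*-
---****
-*-----
-*-****
t=2: -*----*
---*--*
---*--*
-*-*---
*-*-***
-------
-*--***
t=3: --*-*-*
--*--**
*--**--
-*-*---
*******
-*-*---
-----**
t=4: *--**--
***---*
**-****
-------
-----**
-*-*---
*-*****
t=5: -------
-------
---***-
-------
-------
-*-*---
*----**
t=6: ------*
----*--
----*--
----*--
-------
*-----*
*-----*
t=7: *----**
-----*-
---***-
-------
-------
*-----*
-----*-
t=8: ----**-
-------
----**-
----*--
-------
------*
-----*-
t=9: ----**-
-------
----**-
----**-
-------
-------
----***
t=10: ----*-*
-------
----**-
----**-
-------
-----*-
----*-*
t=11: -------
----*--
----**-
----**-
----**-
-----*-
----*-*
t=12: -----*-
----**-
---*---
---*--*
------*
------*
-----*-
t=13: -----**
----**-
---*-*-
-------
*----**
-----**
-----**
t=14: -------
-------
-----*-
----**-
*----*-
----*--
*---*--
t=15: -------
-------
----**-
----**-
-----**
----***
-------
t=16: -------
-------
----**-
-------
-------
----*-*
-----*-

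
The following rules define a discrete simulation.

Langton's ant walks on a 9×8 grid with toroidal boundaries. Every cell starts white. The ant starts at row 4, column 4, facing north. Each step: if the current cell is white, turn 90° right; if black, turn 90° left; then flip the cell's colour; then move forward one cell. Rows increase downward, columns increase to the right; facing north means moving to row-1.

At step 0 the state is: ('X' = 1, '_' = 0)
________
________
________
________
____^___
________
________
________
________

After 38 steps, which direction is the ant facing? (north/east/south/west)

t=0: ________
________
________
________
____^___
________
________
________
________
t=1: ________
________
________
________
____X>__
________
________
________
________
t=2: ________
________
________
________
____XX__
_____v__
________
________
________
t=3: ________
________
________
________
____XX__
____<X__
________
________
________
t=4: ________
________
________
________
____^X__
____XX__
________
________
________
t=5: ________
________
________
________
___<_X__
____XX__
________
________
________
t=6: ________
________
________
___^____
___X_X__
____XX__
________
________
________
t=7: ________
________
________
___X>___
___X_X__
____XX__
________
________
________
t=8: ________
________
________
___XX___
___XvX__
____XX__
________
________
________
t=9: ________
________
________
___XX___
___<XX__
____XX__
________
________
________
t=10: ________
________
________
___XX___
____XX__
___vXX__
________
________
________
t=11: ________
________
________
___XX___
____XX__
__<XXX__
________
________
________
t=12: ________
________
________
___XX___
__^_XX__
__XXXX__
________
________
________
t=13: ________
________
________
___XX___
__X>XX__
__XXXX__
________
________
________
t=14: ________
________
________
___XX___
__XXXX__
__XvXX__
________
________
________
t=15: ________
________
________
___XX___
__XXXX__
__X_>X__
________
________
________
t=16: ________
________
________
___XX___
__XX^X__
__X__X__
________
________
________
t=17: ________
________
________
___XX___
__X<_X__
__X__X__
________
________
________
t=18: ________
________
________
___XX___
__X__X__
__Xv_X__
________
________
________
t=19: ________
________
________
___XX___
__X__X__
__<X_X__
________
________
________
t=20: ________
________
________
___XX___
__X__X__
___X_X__
__v_____
________
________
t=21: ________
________
________
___XX___
__X__X__
___X_X__
_<X_____
________
________
t=22: ________
________
________
___XX___
__X__X__
_^_X_X__
_XX_____
________
________
t=23: ________
________
________
___XX___
__X__X__
_X>X_X__
_XX_____
________
________
t=24: ________
________
________
___XX___
__X__X__
_XXX_X__
_Xv_____
________
________
t=25: ________
________
________
___XX___
__X__X__
_XXX_X__
_X_>____
________
________
t=26: ________
________
________
___XX___
__X__X__
_XXX_X__
_X_X____
___v____
________
t=27: ________
________
________
___XX___
__X__X__
_XXX_X__
_X_X____
__<X____
________
t=28: ________
________
________
___XX___
__X__X__
_XXX_X__
_X^X____
__XX____
________
t=29: ________
________
________
___XX___
__X__X__
_XXX_X__
_XX>____
__XX____
________
t=30: ________
________
________
___XX___
__X__X__
_XX^_X__
_XX_____
__XX____
________
t=31: ________
________
________
___XX___
__X__X__
_X<__X__
_XX_____
__XX____
________
t=32: ________
________
________
___XX___
__X__X__
_X___X__
_Xv_____
__XX____
________
t=33: ________
________
________
___XX___
__X__X__
_X___X__
_X_>____
__XX____
________
t=34: ________
________
________
___XX___
__X__X__
_X___X__
_X_X____
__Xv____
________
t=35: ________
________
________
___XX___
__X__X__
_X___X__
_X_X____
__X_>___
________
t=36: ________
________
________
___XX___
__X__X__
_X___X__
_X_X____
__X_X___
____v___
t=37: ________
________
________
___XX___
__X__X__
_X___X__
_X_X____
__X_X___
___<X___
t=38: ________
________
________
___XX___
__X__X__
_X___X__
_X_X____
__X^X___
___XX___

north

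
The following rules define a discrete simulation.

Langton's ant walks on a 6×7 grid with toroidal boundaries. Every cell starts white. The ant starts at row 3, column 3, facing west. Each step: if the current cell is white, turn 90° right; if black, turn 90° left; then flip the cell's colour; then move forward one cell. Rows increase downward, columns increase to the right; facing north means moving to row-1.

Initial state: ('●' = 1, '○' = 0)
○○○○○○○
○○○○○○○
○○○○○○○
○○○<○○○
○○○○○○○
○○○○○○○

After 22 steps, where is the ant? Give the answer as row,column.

0,4

[0] ○○○○○○○
○○○○○○○
○○○○○○○
○○○<○○○
○○○○○○○
○○○○○○○
[1] ○○○○○○○
○○○○○○○
○○○^○○○
○○○●○○○
○○○○○○○
○○○○○○○
[2] ○○○○○○○
○○○○○○○
○○○●>○○
○○○●○○○
○○○○○○○
○○○○○○○
[3] ○○○○○○○
○○○○○○○
○○○●●○○
○○○●v○○
○○○○○○○
○○○○○○○
[4] ○○○○○○○
○○○○○○○
○○○●●○○
○○○<●○○
○○○○○○○
○○○○○○○
[5] ○○○○○○○
○○○○○○○
○○○●●○○
○○○○●○○
○○○v○○○
○○○○○○○
[6] ○○○○○○○
○○○○○○○
○○○●●○○
○○○○●○○
○○<●○○○
○○○○○○○
[7] ○○○○○○○
○○○○○○○
○○○●●○○
○○^○●○○
○○●●○○○
○○○○○○○
[8] ○○○○○○○
○○○○○○○
○○○●●○○
○○●>●○○
○○●●○○○
○○○○○○○
[9] ○○○○○○○
○○○○○○○
○○○●●○○
○○●●●○○
○○●v○○○
○○○○○○○
[10] ○○○○○○○
○○○○○○○
○○○●●○○
○○●●●○○
○○●○>○○
○○○○○○○
[11] ○○○○○○○
○○○○○○○
○○○●●○○
○○●●●○○
○○●○●○○
○○○○v○○
[12] ○○○○○○○
○○○○○○○
○○○●●○○
○○●●●○○
○○●○●○○
○○○<●○○
[13] ○○○○○○○
○○○○○○○
○○○●●○○
○○●●●○○
○○●^●○○
○○○●●○○
[14] ○○○○○○○
○○○○○○○
○○○●●○○
○○●●●○○
○○●●>○○
○○○●●○○
[15] ○○○○○○○
○○○○○○○
○○○●●○○
○○●●^○○
○○●●○○○
○○○●●○○
[16] ○○○○○○○
○○○○○○○
○○○●●○○
○○●<○○○
○○●●○○○
○○○●●○○
[17] ○○○○○○○
○○○○○○○
○○○●●○○
○○●○○○○
○○●v○○○
○○○●●○○
[18] ○○○○○○○
○○○○○○○
○○○●●○○
○○●○○○○
○○●○>○○
○○○●●○○
[19] ○○○○○○○
○○○○○○○
○○○●●○○
○○●○○○○
○○●○●○○
○○○●v○○
[20] ○○○○○○○
○○○○○○○
○○○●●○○
○○●○○○○
○○●○●○○
○○○●○>○
[21] ○○○○○v○
○○○○○○○
○○○●●○○
○○●○○○○
○○●○●○○
○○○●○●○
[22] ○○○○<●○
○○○○○○○
○○○●●○○
○○●○○○○
○○●○●○○
○○○●○●○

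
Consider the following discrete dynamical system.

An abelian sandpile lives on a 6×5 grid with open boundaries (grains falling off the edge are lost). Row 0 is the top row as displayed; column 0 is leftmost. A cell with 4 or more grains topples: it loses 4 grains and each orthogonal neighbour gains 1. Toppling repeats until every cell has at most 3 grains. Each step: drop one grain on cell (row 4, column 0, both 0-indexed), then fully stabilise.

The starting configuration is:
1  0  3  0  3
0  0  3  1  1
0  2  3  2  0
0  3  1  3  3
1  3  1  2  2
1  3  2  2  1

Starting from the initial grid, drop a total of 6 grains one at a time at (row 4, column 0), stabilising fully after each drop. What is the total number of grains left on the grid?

48

t=0: 1  0  3  0  3
0  0  3  1  1
0  2  3  2  0
0  3  1  3  3
1  3  1  2  2
1  3  2  2  1
t=1: 1  0  3  0  3
0  0  3  1  1
0  2  3  2  0
0  3  1  3  3
2  3  1  2  2
1  3  2  2  1
t=2: 1  0  3  0  3
0  0  3  1  1
0  2  3  2  0
0  3  1  3  3
3  3  1  2  2
1  3  2  2  1
t=3: 1  0  3  0  3
0  0  3  1  1
0  3  3  2  0
2  0  2  3  3
1  2  2  2  2
3  0  3  2  1
t=4: 1  0  3  0  3
0  0  3  1  1
0  3  3  2  0
2  0  2  3  3
2  2  2  2  2
3  0  3  2  1
t=5: 1  0  3  0  3
0  0  3  1  1
0  3  3  2  0
2  0  2  3  3
3  2  2  2  2
3  0  3  2  1
t=6: 1  0  3  0  3
0  0  3  1  1
0  3  3  2  0
3  0  2  3  3
1  3  2  2  2
0  1  3  2  1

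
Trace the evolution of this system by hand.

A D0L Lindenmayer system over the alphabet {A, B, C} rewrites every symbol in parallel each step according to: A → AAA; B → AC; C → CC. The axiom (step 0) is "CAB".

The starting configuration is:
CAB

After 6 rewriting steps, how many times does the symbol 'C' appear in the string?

96

k=0  CAB
k=1  CCAAAAC
k=2  CCCCAAAAAAAAAAAACC
k=3  CCCCCCCCAAAAAAAAAAAAAAAAAAAAAAAAAAAAAAAAAAAACCCC
k=4  CCCCCCCCCCCCCCCCAAAAAAAAAAAAAAAAAAAAAAAAAAAAAAAAAAAAAAAAAA…AAAAAAAAAAAAAAAAAAAAAAAAAAAAAAAAAAAAAAAAAAAAAAAAAACCCCCCCC  (len 132)
k=5  CCCCCCCCCCCCCCCCCCCCCCCCCCCCCCCCAAAAAAAAAAAAAAAAAAAAAAAAAA…AAAAAAAAAAAAAAAAAAAAAAAAAAAAAAAAAAAAAAAAAACCCCCCCCCCCCCCCC  (len 372)
k=6  CCCCCCCCCCCCCCCCCCCCCCCCCCCCCCCCCCCCCCCCCCCCCCCCCCCCCCCCCC…AAAAAAAAAAAAAAAAAAAAAAAAAACCCCCCCCCCCCCCCCCCCCCCCCCCCCCCCC  (len 1068)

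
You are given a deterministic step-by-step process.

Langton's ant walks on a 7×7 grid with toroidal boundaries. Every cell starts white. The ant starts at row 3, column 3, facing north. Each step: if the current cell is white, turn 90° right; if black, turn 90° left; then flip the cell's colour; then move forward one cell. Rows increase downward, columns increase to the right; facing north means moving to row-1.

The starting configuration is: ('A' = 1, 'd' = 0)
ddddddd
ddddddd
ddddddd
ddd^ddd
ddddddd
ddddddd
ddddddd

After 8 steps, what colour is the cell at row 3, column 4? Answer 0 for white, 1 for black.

step 0: ddddddd
ddddddd
ddddddd
ddd^ddd
ddddddd
ddddddd
ddddddd
step 1: ddddddd
ddddddd
ddddddd
dddA>dd
ddddddd
ddddddd
ddddddd
step 2: ddddddd
ddddddd
ddddddd
dddAAdd
ddddvdd
ddddddd
ddddddd
step 3: ddddddd
ddddddd
ddddddd
dddAAdd
ddd<Add
ddddddd
ddddddd
step 4: ddddddd
ddddddd
ddddddd
ddd^Add
dddAAdd
ddddddd
ddddddd
step 5: ddddddd
ddddddd
ddddddd
dd<dAdd
dddAAdd
ddddddd
ddddddd
step 6: ddddddd
ddddddd
dd^dddd
ddAdAdd
dddAAdd
ddddddd
ddddddd
step 7: ddddddd
ddddddd
ddA>ddd
ddAdAdd
dddAAdd
ddddddd
ddddddd
step 8: ddddddd
ddddddd
ddAAddd
ddAvAdd
dddAAdd
ddddddd
ddddddd

1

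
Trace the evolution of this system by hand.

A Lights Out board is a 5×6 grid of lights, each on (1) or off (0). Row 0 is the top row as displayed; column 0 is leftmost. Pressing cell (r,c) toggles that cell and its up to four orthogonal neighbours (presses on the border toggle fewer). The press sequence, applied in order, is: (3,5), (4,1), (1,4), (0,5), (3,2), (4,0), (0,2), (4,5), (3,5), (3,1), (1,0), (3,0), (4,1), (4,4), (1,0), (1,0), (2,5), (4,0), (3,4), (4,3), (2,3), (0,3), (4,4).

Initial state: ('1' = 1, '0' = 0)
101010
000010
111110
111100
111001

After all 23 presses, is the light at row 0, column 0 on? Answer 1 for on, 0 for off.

t=0: 101010
000010
111110
111100
111001
t=1: 101010
000010
111111
111111
111000
t=2: 101010
000010
111111
101111
000000
t=3: 101000
000101
111101
101111
000000
t=4: 101011
000100
111101
101111
000000
t=5: 101011
000100
110101
110011
001000
t=6: 101011
000100
110101
010011
111000
t=7: 110111
001100
110101
010011
111000
t=8: 110111
001100
110101
010010
111011
t=9: 110111
001100
110100
010001
111010
t=10: 110111
001100
100100
101001
101010
t=11: 010111
111100
000100
101001
101010
t=12: 010111
111100
100100
011001
001010
t=13: 010111
111100
100100
001001
110010
t=14: 010111
111100
100100
001011
110101
t=15: 110111
001100
000100
001011
110101
t=16: 010111
111100
100100
001011
110101
t=17: 010111
111101
100111
001010
110101
t=18: 010111
111101
100111
101010
000101
t=19: 010111
111101
100101
101101
000111
t=20: 010111
111101
100101
101001
001001
t=21: 010111
111001
101011
101101
001001
t=22: 011001
111101
101011
101101
001001
t=23: 011001
111101
101011
101111
001110

0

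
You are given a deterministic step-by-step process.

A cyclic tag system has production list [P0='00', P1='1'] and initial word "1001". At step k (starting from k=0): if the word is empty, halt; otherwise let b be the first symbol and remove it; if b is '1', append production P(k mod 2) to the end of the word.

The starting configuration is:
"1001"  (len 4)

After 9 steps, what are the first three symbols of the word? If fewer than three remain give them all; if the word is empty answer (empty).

gen 0: "1001"  (len 4)
gen 1: "00100"  (len 5)
gen 2: "0100"  (len 4)
gen 3: "100"  (len 3)
gen 4: "001"  (len 3)
gen 5: "01"  (len 2)
gen 6: "1"  (len 1)
gen 7: "00"  (len 2)
gen 8: "0"  (len 1)
gen 9: (halted — word empty)

(empty)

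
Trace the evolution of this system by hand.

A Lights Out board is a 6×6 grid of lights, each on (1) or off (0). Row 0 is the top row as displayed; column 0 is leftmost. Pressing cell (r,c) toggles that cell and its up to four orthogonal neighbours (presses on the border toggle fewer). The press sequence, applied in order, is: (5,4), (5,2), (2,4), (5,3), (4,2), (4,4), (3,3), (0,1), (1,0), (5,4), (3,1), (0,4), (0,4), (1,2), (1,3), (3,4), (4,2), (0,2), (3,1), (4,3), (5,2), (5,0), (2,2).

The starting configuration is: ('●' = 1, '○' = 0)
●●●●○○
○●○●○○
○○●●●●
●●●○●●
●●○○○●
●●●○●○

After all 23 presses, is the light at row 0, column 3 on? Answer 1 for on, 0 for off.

step 0: ●●●●○○
○●○●○○
○○●●●●
●●●○●●
●●○○○●
●●●○●○
step 1: ●●●●○○
○●○●○○
○○●●●●
●●●○●●
●●○○●●
●●●●○●
step 2: ●●●●○○
○●○●○○
○○●●●●
●●●○●●
●●●○●●
●○○○○●
step 3: ●●●●○○
○●○●●○
○○●○○○
●●●○○●
●●●○●●
●○○○○●
step 4: ●●●●○○
○●○●●○
○○●○○○
●●●○○●
●●●●●●
●○●●●●
step 5: ●●●●○○
○●○●●○
○○●○○○
●●○○○●
●○○○●●
●○○●●●
step 6: ●●●●○○
○●○●●○
○○●○○○
●●○○●●
●○○●○○
●○○●○●
step 7: ●●●●○○
○●○●●○
○○●●○○
●●●●○●
●○○○○○
●○○●○●
step 8: ○○○●○○
○○○●●○
○○●●○○
●●●●○●
●○○○○○
●○○●○●
step 9: ●○○●○○
●●○●●○
●○●●○○
●●●●○●
●○○○○○
●○○●○●
step 10: ●○○●○○
●●○●●○
●○●●○○
●●●●○●
●○○○●○
●○○○●○
step 11: ●○○●○○
●●○●●○
●●●●○○
○○○●○●
●●○○●○
●○○○●○
step 12: ●○○○●●
●●○●○○
●●●●○○
○○○●○●
●●○○●○
●○○○●○
step 13: ●○○●○○
●●○●●○
●●●●○○
○○○●○●
●●○○●○
●○○○●○
step 14: ●○●●○○
●○●○●○
●●○●○○
○○○●○●
●●○○●○
●○○○●○
step 15: ●○●○○○
●○○●○○
●●○○○○
○○○●○●
●●○○●○
●○○○●○
step 16: ●○●○○○
●○○●○○
●●○○●○
○○○○●○
●●○○○○
●○○○●○
step 17: ●○●○○○
●○○●○○
●●○○●○
○○●○●○
●○●●○○
●○●○●○
step 18: ●●○●○○
●○●●○○
●●○○●○
○○●○●○
●○●●○○
●○●○●○
step 19: ●●○●○○
●○●●○○
●○○○●○
●●○○●○
●●●●○○
●○●○●○
step 20: ●●○●○○
●○●●○○
●○○○●○
●●○●●○
●●○○●○
●○●●●○
step 21: ●●○●○○
●○●●○○
●○○○●○
●●○●●○
●●●○●○
●●○○●○
step 22: ●●○●○○
●○●●○○
●○○○●○
●●○●●○
○●●○●○
○○○○●○
step 23: ●●○●○○
●○○●○○
●●●●●○
●●●●●○
○●●○●○
○○○○●○

1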